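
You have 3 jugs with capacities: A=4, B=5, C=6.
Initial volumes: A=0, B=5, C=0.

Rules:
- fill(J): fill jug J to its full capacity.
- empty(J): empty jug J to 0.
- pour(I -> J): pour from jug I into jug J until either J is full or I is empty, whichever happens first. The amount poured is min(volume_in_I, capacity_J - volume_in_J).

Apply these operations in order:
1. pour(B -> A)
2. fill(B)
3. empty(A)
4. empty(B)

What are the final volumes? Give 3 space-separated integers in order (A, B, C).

Answer: 0 0 0

Derivation:
Step 1: pour(B -> A) -> (A=4 B=1 C=0)
Step 2: fill(B) -> (A=4 B=5 C=0)
Step 3: empty(A) -> (A=0 B=5 C=0)
Step 4: empty(B) -> (A=0 B=0 C=0)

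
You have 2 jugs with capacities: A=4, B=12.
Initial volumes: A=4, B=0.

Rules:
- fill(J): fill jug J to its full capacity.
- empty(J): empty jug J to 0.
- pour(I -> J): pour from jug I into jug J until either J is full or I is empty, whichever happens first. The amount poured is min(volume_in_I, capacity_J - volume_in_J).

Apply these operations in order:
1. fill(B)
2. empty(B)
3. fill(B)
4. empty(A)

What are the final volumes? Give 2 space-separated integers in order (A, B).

Step 1: fill(B) -> (A=4 B=12)
Step 2: empty(B) -> (A=4 B=0)
Step 3: fill(B) -> (A=4 B=12)
Step 4: empty(A) -> (A=0 B=12)

Answer: 0 12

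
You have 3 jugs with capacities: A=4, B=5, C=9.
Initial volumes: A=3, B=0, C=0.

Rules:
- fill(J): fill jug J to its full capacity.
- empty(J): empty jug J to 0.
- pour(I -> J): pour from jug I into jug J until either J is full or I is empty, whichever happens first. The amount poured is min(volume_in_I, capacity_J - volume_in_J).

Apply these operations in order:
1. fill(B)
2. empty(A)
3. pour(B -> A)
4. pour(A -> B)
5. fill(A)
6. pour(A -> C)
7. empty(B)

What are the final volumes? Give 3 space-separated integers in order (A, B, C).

Step 1: fill(B) -> (A=3 B=5 C=0)
Step 2: empty(A) -> (A=0 B=5 C=0)
Step 3: pour(B -> A) -> (A=4 B=1 C=0)
Step 4: pour(A -> B) -> (A=0 B=5 C=0)
Step 5: fill(A) -> (A=4 B=5 C=0)
Step 6: pour(A -> C) -> (A=0 B=5 C=4)
Step 7: empty(B) -> (A=0 B=0 C=4)

Answer: 0 0 4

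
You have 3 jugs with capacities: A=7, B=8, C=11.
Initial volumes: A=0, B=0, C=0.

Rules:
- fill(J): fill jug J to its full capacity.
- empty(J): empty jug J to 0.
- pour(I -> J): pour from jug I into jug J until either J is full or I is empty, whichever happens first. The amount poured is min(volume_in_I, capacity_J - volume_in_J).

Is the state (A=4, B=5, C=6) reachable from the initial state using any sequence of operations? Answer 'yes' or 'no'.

BFS explored all 444 reachable states.
Reachable set includes: (0,0,0), (0,0,1), (0,0,2), (0,0,3), (0,0,4), (0,0,5), (0,0,6), (0,0,7), (0,0,8), (0,0,9), (0,0,10), (0,0,11) ...
Target (A=4, B=5, C=6) not in reachable set → no.

Answer: no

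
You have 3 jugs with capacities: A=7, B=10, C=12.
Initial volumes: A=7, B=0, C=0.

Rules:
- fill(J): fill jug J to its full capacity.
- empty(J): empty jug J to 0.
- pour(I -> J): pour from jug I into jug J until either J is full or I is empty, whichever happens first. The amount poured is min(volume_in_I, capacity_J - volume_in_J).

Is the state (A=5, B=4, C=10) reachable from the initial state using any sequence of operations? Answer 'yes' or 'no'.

BFS explored all 550 reachable states.
Reachable set includes: (0,0,0), (0,0,1), (0,0,2), (0,0,3), (0,0,4), (0,0,5), (0,0,6), (0,0,7), (0,0,8), (0,0,9), (0,0,10), (0,0,11) ...
Target (A=5, B=4, C=10) not in reachable set → no.

Answer: no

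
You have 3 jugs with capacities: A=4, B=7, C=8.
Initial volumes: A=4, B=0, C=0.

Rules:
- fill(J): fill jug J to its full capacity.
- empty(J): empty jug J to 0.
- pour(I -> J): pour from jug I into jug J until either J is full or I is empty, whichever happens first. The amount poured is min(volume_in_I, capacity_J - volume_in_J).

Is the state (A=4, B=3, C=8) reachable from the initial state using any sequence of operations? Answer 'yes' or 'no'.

BFS from (A=4, B=0, C=0):
  1. empty(A) -> (A=0 B=0 C=0)
  2. fill(B) -> (A=0 B=7 C=0)
  3. fill(C) -> (A=0 B=7 C=8)
  4. pour(B -> A) -> (A=4 B=3 C=8)
Target reached → yes.

Answer: yes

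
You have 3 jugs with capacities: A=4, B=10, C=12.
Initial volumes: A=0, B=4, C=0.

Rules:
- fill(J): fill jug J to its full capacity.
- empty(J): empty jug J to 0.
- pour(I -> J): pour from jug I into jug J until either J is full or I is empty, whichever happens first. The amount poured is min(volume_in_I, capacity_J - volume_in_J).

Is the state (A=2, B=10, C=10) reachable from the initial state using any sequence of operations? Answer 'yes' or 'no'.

Answer: yes

Derivation:
BFS from (A=0, B=4, C=0):
  1. fill(A) -> (A=4 B=4 C=0)
  2. pour(A -> B) -> (A=0 B=8 C=0)
  3. fill(A) -> (A=4 B=8 C=0)
  4. pour(A -> B) -> (A=2 B=10 C=0)
  5. pour(B -> C) -> (A=2 B=0 C=10)
  6. fill(B) -> (A=2 B=10 C=10)
Target reached → yes.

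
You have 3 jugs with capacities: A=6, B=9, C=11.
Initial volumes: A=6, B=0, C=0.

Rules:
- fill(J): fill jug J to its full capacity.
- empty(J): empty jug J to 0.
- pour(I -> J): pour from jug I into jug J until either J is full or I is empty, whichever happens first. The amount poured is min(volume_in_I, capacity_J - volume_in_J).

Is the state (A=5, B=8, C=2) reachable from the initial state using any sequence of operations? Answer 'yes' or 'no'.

BFS explored all 440 reachable states.
Reachable set includes: (0,0,0), (0,0,1), (0,0,2), (0,0,3), (0,0,4), (0,0,5), (0,0,6), (0,0,7), (0,0,8), (0,0,9), (0,0,10), (0,0,11) ...
Target (A=5, B=8, C=2) not in reachable set → no.

Answer: no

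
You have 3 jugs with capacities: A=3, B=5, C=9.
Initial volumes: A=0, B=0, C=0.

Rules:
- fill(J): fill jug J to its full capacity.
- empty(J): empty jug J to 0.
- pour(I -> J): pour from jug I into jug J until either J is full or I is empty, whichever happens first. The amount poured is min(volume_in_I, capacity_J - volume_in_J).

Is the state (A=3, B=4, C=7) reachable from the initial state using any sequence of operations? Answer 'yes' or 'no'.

Answer: yes

Derivation:
BFS from (A=0, B=0, C=0):
  1. fill(C) -> (A=0 B=0 C=9)
  2. pour(C -> B) -> (A=0 B=5 C=4)
  3. pour(B -> A) -> (A=3 B=2 C=4)
  4. pour(A -> C) -> (A=0 B=2 C=7)
  5. pour(B -> A) -> (A=2 B=0 C=7)
  6. fill(B) -> (A=2 B=5 C=7)
  7. pour(B -> A) -> (A=3 B=4 C=7)
Target reached → yes.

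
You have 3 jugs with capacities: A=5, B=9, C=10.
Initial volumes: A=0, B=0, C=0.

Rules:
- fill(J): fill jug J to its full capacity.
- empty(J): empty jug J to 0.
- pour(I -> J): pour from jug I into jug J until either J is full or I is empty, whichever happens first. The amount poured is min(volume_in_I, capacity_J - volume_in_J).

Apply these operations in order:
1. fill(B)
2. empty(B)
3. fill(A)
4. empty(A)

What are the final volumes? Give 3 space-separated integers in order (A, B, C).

Step 1: fill(B) -> (A=0 B=9 C=0)
Step 2: empty(B) -> (A=0 B=0 C=0)
Step 3: fill(A) -> (A=5 B=0 C=0)
Step 4: empty(A) -> (A=0 B=0 C=0)

Answer: 0 0 0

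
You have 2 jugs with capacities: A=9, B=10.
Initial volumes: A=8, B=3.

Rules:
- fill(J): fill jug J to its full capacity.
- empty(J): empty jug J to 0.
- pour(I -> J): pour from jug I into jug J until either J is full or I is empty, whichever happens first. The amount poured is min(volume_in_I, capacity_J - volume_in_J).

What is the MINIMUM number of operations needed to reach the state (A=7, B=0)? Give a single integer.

BFS from (A=8, B=3). One shortest path:
  1. empty(B) -> (A=8 B=0)
  2. pour(A -> B) -> (A=0 B=8)
  3. fill(A) -> (A=9 B=8)
  4. pour(A -> B) -> (A=7 B=10)
  5. empty(B) -> (A=7 B=0)
Reached target in 5 moves.

Answer: 5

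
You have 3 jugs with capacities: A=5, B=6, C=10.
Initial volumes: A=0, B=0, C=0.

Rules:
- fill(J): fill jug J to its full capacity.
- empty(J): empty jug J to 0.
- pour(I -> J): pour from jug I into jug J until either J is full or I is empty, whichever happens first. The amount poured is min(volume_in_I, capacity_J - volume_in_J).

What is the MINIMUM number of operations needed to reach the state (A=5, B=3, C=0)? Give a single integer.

BFS from (A=0, B=0, C=0). One shortest path:
  1. fill(B) -> (A=0 B=6 C=0)
  2. pour(B -> A) -> (A=5 B=1 C=0)
  3. pour(B -> C) -> (A=5 B=0 C=1)
  4. fill(B) -> (A=5 B=6 C=1)
  5. pour(B -> C) -> (A=5 B=0 C=7)
  6. fill(B) -> (A=5 B=6 C=7)
  7. pour(B -> C) -> (A=5 B=3 C=10)
  8. empty(C) -> (A=5 B=3 C=0)
Reached target in 8 moves.

Answer: 8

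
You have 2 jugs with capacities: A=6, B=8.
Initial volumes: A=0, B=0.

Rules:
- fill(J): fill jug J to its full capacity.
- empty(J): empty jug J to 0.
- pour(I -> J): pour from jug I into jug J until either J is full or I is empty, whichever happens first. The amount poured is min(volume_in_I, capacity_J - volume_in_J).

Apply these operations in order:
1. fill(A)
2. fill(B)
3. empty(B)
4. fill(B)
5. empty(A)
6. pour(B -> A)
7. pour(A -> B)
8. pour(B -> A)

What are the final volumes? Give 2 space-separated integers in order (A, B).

Step 1: fill(A) -> (A=6 B=0)
Step 2: fill(B) -> (A=6 B=8)
Step 3: empty(B) -> (A=6 B=0)
Step 4: fill(B) -> (A=6 B=8)
Step 5: empty(A) -> (A=0 B=8)
Step 6: pour(B -> A) -> (A=6 B=2)
Step 7: pour(A -> B) -> (A=0 B=8)
Step 8: pour(B -> A) -> (A=6 B=2)

Answer: 6 2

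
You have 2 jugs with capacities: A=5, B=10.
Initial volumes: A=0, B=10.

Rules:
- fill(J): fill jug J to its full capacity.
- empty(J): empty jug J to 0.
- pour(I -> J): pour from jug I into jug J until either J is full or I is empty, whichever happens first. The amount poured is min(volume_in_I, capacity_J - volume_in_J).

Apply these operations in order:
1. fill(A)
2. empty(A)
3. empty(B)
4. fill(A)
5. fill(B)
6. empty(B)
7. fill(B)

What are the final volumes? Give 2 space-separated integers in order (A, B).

Step 1: fill(A) -> (A=5 B=10)
Step 2: empty(A) -> (A=0 B=10)
Step 3: empty(B) -> (A=0 B=0)
Step 4: fill(A) -> (A=5 B=0)
Step 5: fill(B) -> (A=5 B=10)
Step 6: empty(B) -> (A=5 B=0)
Step 7: fill(B) -> (A=5 B=10)

Answer: 5 10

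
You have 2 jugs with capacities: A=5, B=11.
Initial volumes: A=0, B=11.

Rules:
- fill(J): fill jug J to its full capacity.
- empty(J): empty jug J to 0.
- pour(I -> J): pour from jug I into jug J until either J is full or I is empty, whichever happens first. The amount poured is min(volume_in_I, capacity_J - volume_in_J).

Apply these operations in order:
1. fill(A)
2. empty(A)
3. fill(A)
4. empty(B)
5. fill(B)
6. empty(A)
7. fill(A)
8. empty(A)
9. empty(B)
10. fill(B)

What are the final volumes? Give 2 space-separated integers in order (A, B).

Step 1: fill(A) -> (A=5 B=11)
Step 2: empty(A) -> (A=0 B=11)
Step 3: fill(A) -> (A=5 B=11)
Step 4: empty(B) -> (A=5 B=0)
Step 5: fill(B) -> (A=5 B=11)
Step 6: empty(A) -> (A=0 B=11)
Step 7: fill(A) -> (A=5 B=11)
Step 8: empty(A) -> (A=0 B=11)
Step 9: empty(B) -> (A=0 B=0)
Step 10: fill(B) -> (A=0 B=11)

Answer: 0 11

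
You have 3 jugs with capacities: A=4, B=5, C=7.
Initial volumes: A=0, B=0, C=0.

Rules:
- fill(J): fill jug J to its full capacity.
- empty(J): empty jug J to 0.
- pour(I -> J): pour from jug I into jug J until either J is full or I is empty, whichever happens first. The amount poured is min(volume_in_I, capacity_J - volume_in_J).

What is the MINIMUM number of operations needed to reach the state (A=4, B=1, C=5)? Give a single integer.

Answer: 4

Derivation:
BFS from (A=0, B=0, C=0). One shortest path:
  1. fill(B) -> (A=0 B=5 C=0)
  2. pour(B -> C) -> (A=0 B=0 C=5)
  3. fill(B) -> (A=0 B=5 C=5)
  4. pour(B -> A) -> (A=4 B=1 C=5)
Reached target in 4 moves.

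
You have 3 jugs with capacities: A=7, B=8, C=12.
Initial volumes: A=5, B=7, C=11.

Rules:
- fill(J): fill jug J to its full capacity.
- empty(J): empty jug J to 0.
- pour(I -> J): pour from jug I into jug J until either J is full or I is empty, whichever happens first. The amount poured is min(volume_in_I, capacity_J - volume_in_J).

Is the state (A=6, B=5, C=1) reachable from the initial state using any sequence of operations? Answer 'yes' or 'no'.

BFS explored all 475 reachable states.
Reachable set includes: (0,0,0), (0,0,1), (0,0,2), (0,0,3), (0,0,4), (0,0,5), (0,0,6), (0,0,7), (0,0,8), (0,0,9), (0,0,10), (0,0,11) ...
Target (A=6, B=5, C=1) not in reachable set → no.

Answer: no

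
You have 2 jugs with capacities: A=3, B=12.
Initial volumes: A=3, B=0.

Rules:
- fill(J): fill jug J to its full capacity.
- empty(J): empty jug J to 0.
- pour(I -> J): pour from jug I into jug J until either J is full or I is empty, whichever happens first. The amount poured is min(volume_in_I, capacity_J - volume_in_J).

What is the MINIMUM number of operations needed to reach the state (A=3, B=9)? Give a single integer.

BFS from (A=3, B=0). One shortest path:
  1. empty(A) -> (A=0 B=0)
  2. fill(B) -> (A=0 B=12)
  3. pour(B -> A) -> (A=3 B=9)
Reached target in 3 moves.

Answer: 3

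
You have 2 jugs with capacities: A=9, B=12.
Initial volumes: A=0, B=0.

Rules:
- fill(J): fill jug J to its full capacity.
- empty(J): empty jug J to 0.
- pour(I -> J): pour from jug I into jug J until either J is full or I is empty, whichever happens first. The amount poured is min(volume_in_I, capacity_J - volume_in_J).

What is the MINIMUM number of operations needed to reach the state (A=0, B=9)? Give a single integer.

BFS from (A=0, B=0). One shortest path:
  1. fill(A) -> (A=9 B=0)
  2. pour(A -> B) -> (A=0 B=9)
Reached target in 2 moves.

Answer: 2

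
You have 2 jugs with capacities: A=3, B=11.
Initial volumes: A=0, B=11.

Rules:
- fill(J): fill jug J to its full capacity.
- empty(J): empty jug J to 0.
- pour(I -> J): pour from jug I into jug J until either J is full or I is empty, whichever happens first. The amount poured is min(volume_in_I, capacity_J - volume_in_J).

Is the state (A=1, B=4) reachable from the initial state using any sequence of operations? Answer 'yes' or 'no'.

BFS explored all 28 reachable states.
Reachable set includes: (0,0), (0,1), (0,2), (0,3), (0,4), (0,5), (0,6), (0,7), (0,8), (0,9), (0,10), (0,11) ...
Target (A=1, B=4) not in reachable set → no.

Answer: no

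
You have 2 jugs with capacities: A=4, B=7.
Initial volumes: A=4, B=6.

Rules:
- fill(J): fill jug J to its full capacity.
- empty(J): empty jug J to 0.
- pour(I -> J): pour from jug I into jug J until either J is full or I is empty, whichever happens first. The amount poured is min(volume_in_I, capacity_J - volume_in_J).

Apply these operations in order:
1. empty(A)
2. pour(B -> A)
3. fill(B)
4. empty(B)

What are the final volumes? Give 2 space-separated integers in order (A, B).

Answer: 4 0

Derivation:
Step 1: empty(A) -> (A=0 B=6)
Step 2: pour(B -> A) -> (A=4 B=2)
Step 3: fill(B) -> (A=4 B=7)
Step 4: empty(B) -> (A=4 B=0)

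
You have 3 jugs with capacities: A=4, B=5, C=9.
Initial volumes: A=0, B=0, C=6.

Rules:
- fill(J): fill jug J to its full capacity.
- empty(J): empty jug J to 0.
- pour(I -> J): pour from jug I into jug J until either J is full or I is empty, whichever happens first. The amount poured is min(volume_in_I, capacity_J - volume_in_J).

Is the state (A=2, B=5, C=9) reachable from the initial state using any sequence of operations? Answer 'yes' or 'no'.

BFS from (A=0, B=0, C=6):
  1. fill(B) -> (A=0 B=5 C=6)
  2. pour(B -> C) -> (A=0 B=2 C=9)
  3. pour(B -> A) -> (A=2 B=0 C=9)
  4. fill(B) -> (A=2 B=5 C=9)
Target reached → yes.

Answer: yes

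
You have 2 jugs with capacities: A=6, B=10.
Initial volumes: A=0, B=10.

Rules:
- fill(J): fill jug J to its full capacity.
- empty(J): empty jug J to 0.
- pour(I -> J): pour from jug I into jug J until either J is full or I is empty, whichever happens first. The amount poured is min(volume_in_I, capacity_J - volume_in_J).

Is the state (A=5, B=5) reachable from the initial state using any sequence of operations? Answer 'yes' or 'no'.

BFS explored all 16 reachable states.
Reachable set includes: (0,0), (0,2), (0,4), (0,6), (0,8), (0,10), (2,0), (2,10), (4,0), (4,10), (6,0), (6,2) ...
Target (A=5, B=5) not in reachable set → no.

Answer: no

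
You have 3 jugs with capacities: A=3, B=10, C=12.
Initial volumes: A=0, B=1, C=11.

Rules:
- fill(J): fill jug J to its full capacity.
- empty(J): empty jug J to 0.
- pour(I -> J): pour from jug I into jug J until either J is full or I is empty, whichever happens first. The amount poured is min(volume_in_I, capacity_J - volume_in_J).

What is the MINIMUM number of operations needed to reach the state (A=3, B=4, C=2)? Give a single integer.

BFS from (A=0, B=1, C=11). One shortest path:
  1. pour(C -> B) -> (A=0 B=10 C=2)
  2. pour(B -> A) -> (A=3 B=7 C=2)
  3. empty(A) -> (A=0 B=7 C=2)
  4. pour(B -> A) -> (A=3 B=4 C=2)
Reached target in 4 moves.

Answer: 4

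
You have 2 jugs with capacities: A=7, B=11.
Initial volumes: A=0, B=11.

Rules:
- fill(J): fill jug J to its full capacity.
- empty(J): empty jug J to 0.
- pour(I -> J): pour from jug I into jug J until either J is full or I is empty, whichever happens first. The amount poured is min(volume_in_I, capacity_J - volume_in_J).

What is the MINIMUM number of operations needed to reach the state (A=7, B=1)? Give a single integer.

Answer: 7

Derivation:
BFS from (A=0, B=11). One shortest path:
  1. pour(B -> A) -> (A=7 B=4)
  2. empty(A) -> (A=0 B=4)
  3. pour(B -> A) -> (A=4 B=0)
  4. fill(B) -> (A=4 B=11)
  5. pour(B -> A) -> (A=7 B=8)
  6. empty(A) -> (A=0 B=8)
  7. pour(B -> A) -> (A=7 B=1)
Reached target in 7 moves.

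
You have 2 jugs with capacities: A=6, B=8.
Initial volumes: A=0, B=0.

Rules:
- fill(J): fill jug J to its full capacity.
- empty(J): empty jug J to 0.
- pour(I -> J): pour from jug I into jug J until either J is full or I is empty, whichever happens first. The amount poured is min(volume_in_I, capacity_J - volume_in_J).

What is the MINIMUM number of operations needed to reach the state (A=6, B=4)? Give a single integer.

Answer: 6

Derivation:
BFS from (A=0, B=0). One shortest path:
  1. fill(B) -> (A=0 B=8)
  2. pour(B -> A) -> (A=6 B=2)
  3. empty(A) -> (A=0 B=2)
  4. pour(B -> A) -> (A=2 B=0)
  5. fill(B) -> (A=2 B=8)
  6. pour(B -> A) -> (A=6 B=4)
Reached target in 6 moves.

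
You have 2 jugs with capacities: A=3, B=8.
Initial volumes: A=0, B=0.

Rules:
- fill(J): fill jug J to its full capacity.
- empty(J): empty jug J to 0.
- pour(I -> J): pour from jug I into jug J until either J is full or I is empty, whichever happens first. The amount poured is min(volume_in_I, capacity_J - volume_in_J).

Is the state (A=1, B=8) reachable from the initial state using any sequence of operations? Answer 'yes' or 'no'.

Answer: yes

Derivation:
BFS from (A=0, B=0):
  1. fill(A) -> (A=3 B=0)
  2. pour(A -> B) -> (A=0 B=3)
  3. fill(A) -> (A=3 B=3)
  4. pour(A -> B) -> (A=0 B=6)
  5. fill(A) -> (A=3 B=6)
  6. pour(A -> B) -> (A=1 B=8)
Target reached → yes.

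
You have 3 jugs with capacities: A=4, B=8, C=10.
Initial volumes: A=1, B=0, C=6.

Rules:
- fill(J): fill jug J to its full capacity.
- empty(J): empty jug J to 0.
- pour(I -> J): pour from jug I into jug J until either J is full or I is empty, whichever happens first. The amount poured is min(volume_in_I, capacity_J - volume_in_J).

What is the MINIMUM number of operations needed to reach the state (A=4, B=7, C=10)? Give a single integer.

BFS from (A=1, B=0, C=6). One shortest path:
  1. fill(C) -> (A=1 B=0 C=10)
  2. pour(C -> A) -> (A=4 B=0 C=7)
  3. pour(C -> B) -> (A=4 B=7 C=0)
  4. fill(C) -> (A=4 B=7 C=10)
Reached target in 4 moves.

Answer: 4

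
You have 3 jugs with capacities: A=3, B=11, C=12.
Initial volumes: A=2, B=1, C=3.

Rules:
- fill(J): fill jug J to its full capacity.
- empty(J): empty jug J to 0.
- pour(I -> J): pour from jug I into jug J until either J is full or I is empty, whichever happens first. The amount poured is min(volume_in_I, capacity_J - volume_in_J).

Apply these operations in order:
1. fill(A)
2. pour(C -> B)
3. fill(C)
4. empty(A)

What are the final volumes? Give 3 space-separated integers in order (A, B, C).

Answer: 0 4 12

Derivation:
Step 1: fill(A) -> (A=3 B=1 C=3)
Step 2: pour(C -> B) -> (A=3 B=4 C=0)
Step 3: fill(C) -> (A=3 B=4 C=12)
Step 4: empty(A) -> (A=0 B=4 C=12)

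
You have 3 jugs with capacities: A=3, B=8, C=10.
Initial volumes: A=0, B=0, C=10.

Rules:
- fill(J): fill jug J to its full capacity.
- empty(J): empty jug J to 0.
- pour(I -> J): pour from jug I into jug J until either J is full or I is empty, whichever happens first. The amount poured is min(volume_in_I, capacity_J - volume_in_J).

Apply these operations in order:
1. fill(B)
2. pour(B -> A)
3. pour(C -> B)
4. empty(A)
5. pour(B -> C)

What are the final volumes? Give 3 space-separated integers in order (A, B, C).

Answer: 0 5 10

Derivation:
Step 1: fill(B) -> (A=0 B=8 C=10)
Step 2: pour(B -> A) -> (A=3 B=5 C=10)
Step 3: pour(C -> B) -> (A=3 B=8 C=7)
Step 4: empty(A) -> (A=0 B=8 C=7)
Step 5: pour(B -> C) -> (A=0 B=5 C=10)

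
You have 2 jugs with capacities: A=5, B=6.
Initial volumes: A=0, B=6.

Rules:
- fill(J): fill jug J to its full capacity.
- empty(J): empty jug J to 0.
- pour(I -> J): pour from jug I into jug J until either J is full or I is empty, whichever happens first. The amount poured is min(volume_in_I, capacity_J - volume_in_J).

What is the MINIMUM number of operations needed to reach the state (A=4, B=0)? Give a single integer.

BFS from (A=0, B=6). One shortest path:
  1. fill(A) -> (A=5 B=6)
  2. empty(B) -> (A=5 B=0)
  3. pour(A -> B) -> (A=0 B=5)
  4. fill(A) -> (A=5 B=5)
  5. pour(A -> B) -> (A=4 B=6)
  6. empty(B) -> (A=4 B=0)
Reached target in 6 moves.

Answer: 6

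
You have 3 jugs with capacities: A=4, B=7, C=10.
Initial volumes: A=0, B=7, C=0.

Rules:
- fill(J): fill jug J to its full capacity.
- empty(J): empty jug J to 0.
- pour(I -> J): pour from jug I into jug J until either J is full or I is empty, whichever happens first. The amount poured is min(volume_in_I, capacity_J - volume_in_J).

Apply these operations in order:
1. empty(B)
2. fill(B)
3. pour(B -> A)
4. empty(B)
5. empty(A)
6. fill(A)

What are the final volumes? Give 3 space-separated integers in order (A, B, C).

Answer: 4 0 0

Derivation:
Step 1: empty(B) -> (A=0 B=0 C=0)
Step 2: fill(B) -> (A=0 B=7 C=0)
Step 3: pour(B -> A) -> (A=4 B=3 C=0)
Step 4: empty(B) -> (A=4 B=0 C=0)
Step 5: empty(A) -> (A=0 B=0 C=0)
Step 6: fill(A) -> (A=4 B=0 C=0)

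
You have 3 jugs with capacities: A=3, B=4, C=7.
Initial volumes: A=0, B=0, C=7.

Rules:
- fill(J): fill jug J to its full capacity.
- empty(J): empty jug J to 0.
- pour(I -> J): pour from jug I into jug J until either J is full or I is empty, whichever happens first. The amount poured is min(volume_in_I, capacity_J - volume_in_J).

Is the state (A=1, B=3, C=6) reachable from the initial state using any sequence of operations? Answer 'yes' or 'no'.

BFS explored all 124 reachable states.
Reachable set includes: (0,0,0), (0,0,1), (0,0,2), (0,0,3), (0,0,4), (0,0,5), (0,0,6), (0,0,7), (0,1,0), (0,1,1), (0,1,2), (0,1,3) ...
Target (A=1, B=3, C=6) not in reachable set → no.

Answer: no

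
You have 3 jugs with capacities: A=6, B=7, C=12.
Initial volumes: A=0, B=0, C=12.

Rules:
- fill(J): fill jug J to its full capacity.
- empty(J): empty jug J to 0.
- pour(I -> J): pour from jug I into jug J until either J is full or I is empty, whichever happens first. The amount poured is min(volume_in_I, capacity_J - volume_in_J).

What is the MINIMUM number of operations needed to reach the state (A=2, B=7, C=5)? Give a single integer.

BFS from (A=0, B=0, C=12). One shortest path:
  1. fill(B) -> (A=0 B=7 C=12)
  2. empty(C) -> (A=0 B=7 C=0)
  3. pour(B -> C) -> (A=0 B=0 C=7)
  4. fill(B) -> (A=0 B=7 C=7)
  5. pour(B -> C) -> (A=0 B=2 C=12)
  6. pour(B -> A) -> (A=2 B=0 C=12)
  7. pour(C -> B) -> (A=2 B=7 C=5)
Reached target in 7 moves.

Answer: 7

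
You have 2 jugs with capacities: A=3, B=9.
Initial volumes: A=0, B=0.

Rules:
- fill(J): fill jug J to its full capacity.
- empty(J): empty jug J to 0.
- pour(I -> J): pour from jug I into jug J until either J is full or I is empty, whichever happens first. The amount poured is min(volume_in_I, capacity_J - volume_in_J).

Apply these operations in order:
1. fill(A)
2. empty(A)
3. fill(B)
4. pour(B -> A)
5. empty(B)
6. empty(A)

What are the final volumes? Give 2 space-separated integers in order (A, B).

Step 1: fill(A) -> (A=3 B=0)
Step 2: empty(A) -> (A=0 B=0)
Step 3: fill(B) -> (A=0 B=9)
Step 4: pour(B -> A) -> (A=3 B=6)
Step 5: empty(B) -> (A=3 B=0)
Step 6: empty(A) -> (A=0 B=0)

Answer: 0 0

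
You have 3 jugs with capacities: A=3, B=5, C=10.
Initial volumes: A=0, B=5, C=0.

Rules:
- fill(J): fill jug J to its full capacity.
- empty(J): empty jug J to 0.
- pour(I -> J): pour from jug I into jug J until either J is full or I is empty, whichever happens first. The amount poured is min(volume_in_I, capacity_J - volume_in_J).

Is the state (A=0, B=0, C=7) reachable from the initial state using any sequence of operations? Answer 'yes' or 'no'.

BFS from (A=0, B=5, C=0):
  1. empty(B) -> (A=0 B=0 C=0)
  2. fill(C) -> (A=0 B=0 C=10)
  3. pour(C -> A) -> (A=3 B=0 C=7)
  4. empty(A) -> (A=0 B=0 C=7)
Target reached → yes.

Answer: yes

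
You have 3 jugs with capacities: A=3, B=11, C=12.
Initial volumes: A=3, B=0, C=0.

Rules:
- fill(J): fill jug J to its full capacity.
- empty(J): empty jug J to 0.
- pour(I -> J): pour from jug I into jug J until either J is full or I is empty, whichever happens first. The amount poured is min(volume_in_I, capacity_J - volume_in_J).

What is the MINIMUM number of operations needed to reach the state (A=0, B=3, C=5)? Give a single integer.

Answer: 7

Derivation:
BFS from (A=3, B=0, C=0). One shortest path:
  1. empty(A) -> (A=0 B=0 C=0)
  2. fill(B) -> (A=0 B=11 C=0)
  3. pour(B -> A) -> (A=3 B=8 C=0)
  4. empty(A) -> (A=0 B=8 C=0)
  5. pour(B -> A) -> (A=3 B=5 C=0)
  6. pour(B -> C) -> (A=3 B=0 C=5)
  7. pour(A -> B) -> (A=0 B=3 C=5)
Reached target in 7 moves.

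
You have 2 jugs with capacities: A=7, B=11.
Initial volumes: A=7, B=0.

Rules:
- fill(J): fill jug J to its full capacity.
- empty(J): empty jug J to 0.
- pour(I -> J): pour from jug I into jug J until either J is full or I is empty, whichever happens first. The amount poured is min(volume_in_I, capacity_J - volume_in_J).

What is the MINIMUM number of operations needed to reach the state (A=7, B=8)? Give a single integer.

Answer: 7

Derivation:
BFS from (A=7, B=0). One shortest path:
  1. empty(A) -> (A=0 B=0)
  2. fill(B) -> (A=0 B=11)
  3. pour(B -> A) -> (A=7 B=4)
  4. empty(A) -> (A=0 B=4)
  5. pour(B -> A) -> (A=4 B=0)
  6. fill(B) -> (A=4 B=11)
  7. pour(B -> A) -> (A=7 B=8)
Reached target in 7 moves.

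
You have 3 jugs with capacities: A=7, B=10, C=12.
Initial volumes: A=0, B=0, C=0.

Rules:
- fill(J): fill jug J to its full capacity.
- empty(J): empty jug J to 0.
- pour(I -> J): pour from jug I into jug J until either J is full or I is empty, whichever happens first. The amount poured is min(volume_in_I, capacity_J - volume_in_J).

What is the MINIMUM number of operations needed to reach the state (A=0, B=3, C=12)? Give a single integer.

Answer: 4

Derivation:
BFS from (A=0, B=0, C=0). One shortest path:
  1. fill(B) -> (A=0 B=10 C=0)
  2. fill(C) -> (A=0 B=10 C=12)
  3. pour(B -> A) -> (A=7 B=3 C=12)
  4. empty(A) -> (A=0 B=3 C=12)
Reached target in 4 moves.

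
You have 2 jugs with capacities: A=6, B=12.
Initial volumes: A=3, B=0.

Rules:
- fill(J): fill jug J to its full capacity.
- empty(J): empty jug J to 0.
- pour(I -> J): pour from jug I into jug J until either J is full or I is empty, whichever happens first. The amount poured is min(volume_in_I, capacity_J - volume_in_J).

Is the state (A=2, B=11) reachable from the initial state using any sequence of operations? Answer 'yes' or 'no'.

Answer: no

Derivation:
BFS explored all 12 reachable states.
Reachable set includes: (0,0), (0,3), (0,6), (0,9), (0,12), (3,0), (3,12), (6,0), (6,3), (6,6), (6,9), (6,12)
Target (A=2, B=11) not in reachable set → no.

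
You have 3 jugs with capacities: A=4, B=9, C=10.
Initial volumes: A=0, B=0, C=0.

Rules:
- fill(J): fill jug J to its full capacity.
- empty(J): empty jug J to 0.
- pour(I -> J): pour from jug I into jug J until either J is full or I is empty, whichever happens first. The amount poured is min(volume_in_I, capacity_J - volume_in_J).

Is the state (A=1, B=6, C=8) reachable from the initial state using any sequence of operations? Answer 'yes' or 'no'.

BFS explored all 334 reachable states.
Reachable set includes: (0,0,0), (0,0,1), (0,0,2), (0,0,3), (0,0,4), (0,0,5), (0,0,6), (0,0,7), (0,0,8), (0,0,9), (0,0,10), (0,1,0) ...
Target (A=1, B=6, C=8) not in reachable set → no.

Answer: no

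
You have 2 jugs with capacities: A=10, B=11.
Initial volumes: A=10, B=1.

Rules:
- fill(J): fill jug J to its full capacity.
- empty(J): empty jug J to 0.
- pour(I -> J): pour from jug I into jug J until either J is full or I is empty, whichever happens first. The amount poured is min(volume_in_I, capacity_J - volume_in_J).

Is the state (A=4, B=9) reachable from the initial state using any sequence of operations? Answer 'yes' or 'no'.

Answer: no

Derivation:
BFS explored all 42 reachable states.
Reachable set includes: (0,0), (0,1), (0,2), (0,3), (0,4), (0,5), (0,6), (0,7), (0,8), (0,9), (0,10), (0,11) ...
Target (A=4, B=9) not in reachable set → no.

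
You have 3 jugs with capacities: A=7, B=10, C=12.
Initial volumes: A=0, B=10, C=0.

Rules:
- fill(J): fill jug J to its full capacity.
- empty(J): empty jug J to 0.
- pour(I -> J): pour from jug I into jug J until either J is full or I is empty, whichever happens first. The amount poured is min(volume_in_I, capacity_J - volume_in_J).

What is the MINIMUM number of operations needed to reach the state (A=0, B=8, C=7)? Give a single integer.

Answer: 6

Derivation:
BFS from (A=0, B=10, C=0). One shortest path:
  1. fill(A) -> (A=7 B=10 C=0)
  2. pour(B -> C) -> (A=7 B=0 C=10)
  3. fill(B) -> (A=7 B=10 C=10)
  4. pour(B -> C) -> (A=7 B=8 C=12)
  5. empty(C) -> (A=7 B=8 C=0)
  6. pour(A -> C) -> (A=0 B=8 C=7)
Reached target in 6 moves.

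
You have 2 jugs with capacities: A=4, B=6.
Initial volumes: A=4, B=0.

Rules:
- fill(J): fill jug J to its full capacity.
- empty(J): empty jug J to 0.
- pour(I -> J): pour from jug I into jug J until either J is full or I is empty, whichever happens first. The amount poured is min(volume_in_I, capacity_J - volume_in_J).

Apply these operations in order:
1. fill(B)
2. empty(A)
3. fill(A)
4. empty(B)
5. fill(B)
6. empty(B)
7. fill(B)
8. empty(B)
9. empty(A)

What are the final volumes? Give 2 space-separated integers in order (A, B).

Step 1: fill(B) -> (A=4 B=6)
Step 2: empty(A) -> (A=0 B=6)
Step 3: fill(A) -> (A=4 B=6)
Step 4: empty(B) -> (A=4 B=0)
Step 5: fill(B) -> (A=4 B=6)
Step 6: empty(B) -> (A=4 B=0)
Step 7: fill(B) -> (A=4 B=6)
Step 8: empty(B) -> (A=4 B=0)
Step 9: empty(A) -> (A=0 B=0)

Answer: 0 0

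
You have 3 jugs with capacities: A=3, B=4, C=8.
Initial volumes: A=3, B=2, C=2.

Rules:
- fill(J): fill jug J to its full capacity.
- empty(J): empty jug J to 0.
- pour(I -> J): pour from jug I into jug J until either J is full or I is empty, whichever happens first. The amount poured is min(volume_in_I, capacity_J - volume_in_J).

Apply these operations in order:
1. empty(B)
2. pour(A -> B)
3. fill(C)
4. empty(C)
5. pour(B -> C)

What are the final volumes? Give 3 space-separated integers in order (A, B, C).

Answer: 0 0 3

Derivation:
Step 1: empty(B) -> (A=3 B=0 C=2)
Step 2: pour(A -> B) -> (A=0 B=3 C=2)
Step 3: fill(C) -> (A=0 B=3 C=8)
Step 4: empty(C) -> (A=0 B=3 C=0)
Step 5: pour(B -> C) -> (A=0 B=0 C=3)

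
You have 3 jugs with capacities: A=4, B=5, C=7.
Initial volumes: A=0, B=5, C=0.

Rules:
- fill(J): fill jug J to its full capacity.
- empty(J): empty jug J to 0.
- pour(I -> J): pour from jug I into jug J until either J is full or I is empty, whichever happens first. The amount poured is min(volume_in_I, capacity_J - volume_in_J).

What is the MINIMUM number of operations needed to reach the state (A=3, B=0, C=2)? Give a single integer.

Answer: 6

Derivation:
BFS from (A=0, B=5, C=0). One shortest path:
  1. pour(B -> C) -> (A=0 B=0 C=5)
  2. fill(B) -> (A=0 B=5 C=5)
  3. pour(B -> C) -> (A=0 B=3 C=7)
  4. pour(B -> A) -> (A=3 B=0 C=7)
  5. pour(C -> B) -> (A=3 B=5 C=2)
  6. empty(B) -> (A=3 B=0 C=2)
Reached target in 6 moves.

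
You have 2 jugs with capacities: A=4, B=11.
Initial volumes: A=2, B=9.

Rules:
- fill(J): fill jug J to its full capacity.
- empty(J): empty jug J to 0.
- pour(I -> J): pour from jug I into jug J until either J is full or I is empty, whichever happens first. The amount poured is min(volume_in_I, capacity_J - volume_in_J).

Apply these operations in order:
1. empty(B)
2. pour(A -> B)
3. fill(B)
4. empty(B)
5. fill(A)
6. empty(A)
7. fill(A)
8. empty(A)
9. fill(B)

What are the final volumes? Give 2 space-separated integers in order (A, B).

Answer: 0 11

Derivation:
Step 1: empty(B) -> (A=2 B=0)
Step 2: pour(A -> B) -> (A=0 B=2)
Step 3: fill(B) -> (A=0 B=11)
Step 4: empty(B) -> (A=0 B=0)
Step 5: fill(A) -> (A=4 B=0)
Step 6: empty(A) -> (A=0 B=0)
Step 7: fill(A) -> (A=4 B=0)
Step 8: empty(A) -> (A=0 B=0)
Step 9: fill(B) -> (A=0 B=11)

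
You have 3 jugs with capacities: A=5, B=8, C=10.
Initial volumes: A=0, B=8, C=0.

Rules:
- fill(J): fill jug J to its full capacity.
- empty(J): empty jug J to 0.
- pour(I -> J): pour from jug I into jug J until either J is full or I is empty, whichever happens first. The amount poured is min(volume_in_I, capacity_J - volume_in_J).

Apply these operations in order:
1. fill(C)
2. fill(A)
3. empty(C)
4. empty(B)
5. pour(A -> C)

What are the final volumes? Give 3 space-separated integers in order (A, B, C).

Answer: 0 0 5

Derivation:
Step 1: fill(C) -> (A=0 B=8 C=10)
Step 2: fill(A) -> (A=5 B=8 C=10)
Step 3: empty(C) -> (A=5 B=8 C=0)
Step 4: empty(B) -> (A=5 B=0 C=0)
Step 5: pour(A -> C) -> (A=0 B=0 C=5)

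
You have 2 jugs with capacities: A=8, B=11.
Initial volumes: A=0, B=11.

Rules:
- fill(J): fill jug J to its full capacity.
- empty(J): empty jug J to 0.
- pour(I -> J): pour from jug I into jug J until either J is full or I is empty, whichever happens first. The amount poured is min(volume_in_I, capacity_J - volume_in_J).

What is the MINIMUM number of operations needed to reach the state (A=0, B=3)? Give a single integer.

BFS from (A=0, B=11). One shortest path:
  1. pour(B -> A) -> (A=8 B=3)
  2. empty(A) -> (A=0 B=3)
Reached target in 2 moves.

Answer: 2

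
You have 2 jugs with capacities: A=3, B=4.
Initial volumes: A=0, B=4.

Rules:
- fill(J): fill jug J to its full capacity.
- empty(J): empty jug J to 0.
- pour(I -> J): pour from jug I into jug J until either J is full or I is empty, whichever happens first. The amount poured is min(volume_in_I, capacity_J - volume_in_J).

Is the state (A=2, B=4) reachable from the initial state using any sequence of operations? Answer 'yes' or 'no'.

BFS from (A=0, B=4):
  1. fill(A) -> (A=3 B=4)
  2. empty(B) -> (A=3 B=0)
  3. pour(A -> B) -> (A=0 B=3)
  4. fill(A) -> (A=3 B=3)
  5. pour(A -> B) -> (A=2 B=4)
Target reached → yes.

Answer: yes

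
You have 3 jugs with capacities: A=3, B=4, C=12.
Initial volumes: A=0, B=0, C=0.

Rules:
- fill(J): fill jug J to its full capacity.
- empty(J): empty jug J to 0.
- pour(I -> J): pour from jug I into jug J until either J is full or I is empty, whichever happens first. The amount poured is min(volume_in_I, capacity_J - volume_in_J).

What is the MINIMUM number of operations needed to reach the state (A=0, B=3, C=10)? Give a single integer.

Answer: 7

Derivation:
BFS from (A=0, B=0, C=0). One shortest path:
  1. fill(B) -> (A=0 B=4 C=0)
  2. fill(C) -> (A=0 B=4 C=12)
  3. pour(B -> A) -> (A=3 B=1 C=12)
  4. empty(A) -> (A=0 B=1 C=12)
  5. pour(B -> A) -> (A=1 B=0 C=12)
  6. pour(C -> A) -> (A=3 B=0 C=10)
  7. pour(A -> B) -> (A=0 B=3 C=10)
Reached target in 7 moves.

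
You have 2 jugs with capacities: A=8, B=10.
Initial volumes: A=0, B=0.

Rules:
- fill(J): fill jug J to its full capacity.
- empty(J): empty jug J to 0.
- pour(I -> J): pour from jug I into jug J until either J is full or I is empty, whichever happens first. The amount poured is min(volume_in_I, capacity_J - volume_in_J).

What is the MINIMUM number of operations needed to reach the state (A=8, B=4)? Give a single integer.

Answer: 6

Derivation:
BFS from (A=0, B=0). One shortest path:
  1. fill(B) -> (A=0 B=10)
  2. pour(B -> A) -> (A=8 B=2)
  3. empty(A) -> (A=0 B=2)
  4. pour(B -> A) -> (A=2 B=0)
  5. fill(B) -> (A=2 B=10)
  6. pour(B -> A) -> (A=8 B=4)
Reached target in 6 moves.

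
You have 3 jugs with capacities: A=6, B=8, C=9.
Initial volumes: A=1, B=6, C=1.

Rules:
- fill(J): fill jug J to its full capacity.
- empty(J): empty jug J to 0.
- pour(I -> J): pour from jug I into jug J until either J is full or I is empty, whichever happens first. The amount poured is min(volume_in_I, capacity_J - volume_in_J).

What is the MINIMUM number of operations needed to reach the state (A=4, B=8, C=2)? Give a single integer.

Answer: 3

Derivation:
BFS from (A=1, B=6, C=1). One shortest path:
  1. pour(A -> C) -> (A=0 B=6 C=2)
  2. fill(A) -> (A=6 B=6 C=2)
  3. pour(A -> B) -> (A=4 B=8 C=2)
Reached target in 3 moves.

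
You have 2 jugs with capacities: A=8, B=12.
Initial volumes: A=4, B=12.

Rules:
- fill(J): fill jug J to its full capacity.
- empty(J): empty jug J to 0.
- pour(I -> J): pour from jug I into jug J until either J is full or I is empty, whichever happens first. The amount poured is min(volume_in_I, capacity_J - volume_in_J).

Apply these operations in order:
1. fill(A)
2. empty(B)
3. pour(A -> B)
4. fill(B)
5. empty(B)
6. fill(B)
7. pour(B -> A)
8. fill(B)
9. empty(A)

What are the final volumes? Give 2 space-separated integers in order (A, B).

Answer: 0 12

Derivation:
Step 1: fill(A) -> (A=8 B=12)
Step 2: empty(B) -> (A=8 B=0)
Step 3: pour(A -> B) -> (A=0 B=8)
Step 4: fill(B) -> (A=0 B=12)
Step 5: empty(B) -> (A=0 B=0)
Step 6: fill(B) -> (A=0 B=12)
Step 7: pour(B -> A) -> (A=8 B=4)
Step 8: fill(B) -> (A=8 B=12)
Step 9: empty(A) -> (A=0 B=12)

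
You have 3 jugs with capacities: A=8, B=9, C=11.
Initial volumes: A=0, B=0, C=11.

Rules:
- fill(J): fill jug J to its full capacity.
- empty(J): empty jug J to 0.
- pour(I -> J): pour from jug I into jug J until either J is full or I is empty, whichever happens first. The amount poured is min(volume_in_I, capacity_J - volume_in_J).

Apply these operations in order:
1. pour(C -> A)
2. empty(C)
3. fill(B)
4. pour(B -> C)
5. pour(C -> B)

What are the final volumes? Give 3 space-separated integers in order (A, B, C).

Answer: 8 9 0

Derivation:
Step 1: pour(C -> A) -> (A=8 B=0 C=3)
Step 2: empty(C) -> (A=8 B=0 C=0)
Step 3: fill(B) -> (A=8 B=9 C=0)
Step 4: pour(B -> C) -> (A=8 B=0 C=9)
Step 5: pour(C -> B) -> (A=8 B=9 C=0)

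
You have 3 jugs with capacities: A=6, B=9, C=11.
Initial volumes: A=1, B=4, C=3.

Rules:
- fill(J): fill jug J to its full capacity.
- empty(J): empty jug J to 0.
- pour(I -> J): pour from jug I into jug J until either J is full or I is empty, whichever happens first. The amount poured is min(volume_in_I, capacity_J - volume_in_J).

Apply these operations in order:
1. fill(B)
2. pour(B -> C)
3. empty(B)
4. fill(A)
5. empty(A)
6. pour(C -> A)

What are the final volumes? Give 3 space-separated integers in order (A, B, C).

Step 1: fill(B) -> (A=1 B=9 C=3)
Step 2: pour(B -> C) -> (A=1 B=1 C=11)
Step 3: empty(B) -> (A=1 B=0 C=11)
Step 4: fill(A) -> (A=6 B=0 C=11)
Step 5: empty(A) -> (A=0 B=0 C=11)
Step 6: pour(C -> A) -> (A=6 B=0 C=5)

Answer: 6 0 5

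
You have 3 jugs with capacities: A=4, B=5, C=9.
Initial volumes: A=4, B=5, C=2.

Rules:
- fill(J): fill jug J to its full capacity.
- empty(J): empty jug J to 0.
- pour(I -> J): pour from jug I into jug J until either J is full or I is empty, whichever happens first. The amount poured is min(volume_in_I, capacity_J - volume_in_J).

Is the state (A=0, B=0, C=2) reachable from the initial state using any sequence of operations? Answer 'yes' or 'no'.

Answer: yes

Derivation:
BFS from (A=4, B=5, C=2):
  1. empty(A) -> (A=0 B=5 C=2)
  2. empty(B) -> (A=0 B=0 C=2)
Target reached → yes.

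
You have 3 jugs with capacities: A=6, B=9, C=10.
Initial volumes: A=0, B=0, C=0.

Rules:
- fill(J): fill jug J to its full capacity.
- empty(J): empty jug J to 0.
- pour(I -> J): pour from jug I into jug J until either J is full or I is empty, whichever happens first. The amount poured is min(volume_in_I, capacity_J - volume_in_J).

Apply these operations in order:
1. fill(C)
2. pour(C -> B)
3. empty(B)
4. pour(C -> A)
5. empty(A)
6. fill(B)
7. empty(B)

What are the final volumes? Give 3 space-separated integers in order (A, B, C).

Step 1: fill(C) -> (A=0 B=0 C=10)
Step 2: pour(C -> B) -> (A=0 B=9 C=1)
Step 3: empty(B) -> (A=0 B=0 C=1)
Step 4: pour(C -> A) -> (A=1 B=0 C=0)
Step 5: empty(A) -> (A=0 B=0 C=0)
Step 6: fill(B) -> (A=0 B=9 C=0)
Step 7: empty(B) -> (A=0 B=0 C=0)

Answer: 0 0 0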